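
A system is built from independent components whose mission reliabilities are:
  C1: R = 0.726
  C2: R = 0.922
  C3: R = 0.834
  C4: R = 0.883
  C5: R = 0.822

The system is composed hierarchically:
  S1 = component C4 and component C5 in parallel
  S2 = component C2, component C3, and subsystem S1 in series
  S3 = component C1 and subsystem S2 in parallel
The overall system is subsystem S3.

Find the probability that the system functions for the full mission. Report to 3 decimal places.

0.932

Parallel (C4 and C5): 1 − (1 − 0.88300)(1 − 0.82200) = 0.97917
Series (C2, C3, and [0.97917]): 0.92200 × 0.83400 × 0.97917 = 0.75293
Parallel (C1 and [0.75293]): 1 − (1 − 0.72600)(1 − 0.75293) = 0.932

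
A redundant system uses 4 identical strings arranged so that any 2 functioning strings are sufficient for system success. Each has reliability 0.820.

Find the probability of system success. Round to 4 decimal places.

R = Σ_{i=2}^{4} C(4,i) p^i (1−p)^{4−i} with p = 0.820
C(4,2)·0.820^2·0.180^2 = 0.130715
C(4,3)·0.820^3·0.180^1 = 0.396985
C(4,4)·0.820^4·0.180^0 = 0.452122
Sum = 0.9798

0.9798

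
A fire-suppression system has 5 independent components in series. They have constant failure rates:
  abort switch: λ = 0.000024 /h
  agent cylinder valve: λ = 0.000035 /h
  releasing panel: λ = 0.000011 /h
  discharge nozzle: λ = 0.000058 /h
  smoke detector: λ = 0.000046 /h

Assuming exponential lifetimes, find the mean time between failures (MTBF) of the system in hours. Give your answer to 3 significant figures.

5750

Series of exponential components: λ_sys = Σ λ_i
λ_sys = 0.000024 + 0.000035 + 0.000011 + 0.000058 + 0.000046 = 1.7400e-04 /h
MTBF = 1 / λ_sys = 5750 h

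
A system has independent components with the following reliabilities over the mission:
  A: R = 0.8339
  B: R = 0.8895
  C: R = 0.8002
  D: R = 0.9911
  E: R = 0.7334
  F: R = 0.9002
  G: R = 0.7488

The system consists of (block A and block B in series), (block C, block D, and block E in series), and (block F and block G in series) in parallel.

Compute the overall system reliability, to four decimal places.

0.9648

Series (A and B): 0.833900 × 0.889500 = 0.741754
Series (C, D, and E): 0.800200 × 0.991100 × 0.733400 = 0.581644
Series (F and G): 0.900200 × 0.748800 = 0.674070
Parallel ([0.741754], [0.581644], and [0.674070]): 1 − (1 − 0.741754)(1 − 0.581644)(1 − 0.674070) = 0.9648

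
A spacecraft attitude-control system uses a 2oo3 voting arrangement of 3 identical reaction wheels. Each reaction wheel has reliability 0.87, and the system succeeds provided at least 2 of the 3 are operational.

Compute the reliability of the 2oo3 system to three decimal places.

0.954

R = Σ_{i=2}^{3} C(3,i) p^i (1−p)^{3−i} with p = 0.87
C(3,2)·0.87^2·0.13^1 = 0.29519
C(3,3)·0.87^3·0.13^0 = 0.65850
Sum = 0.954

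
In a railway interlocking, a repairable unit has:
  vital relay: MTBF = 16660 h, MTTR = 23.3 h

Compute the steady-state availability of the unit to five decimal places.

A(vital relay) = MTBF/(MTBF+MTTR) = 16660/(16660+23.3) = 0.99860

0.99860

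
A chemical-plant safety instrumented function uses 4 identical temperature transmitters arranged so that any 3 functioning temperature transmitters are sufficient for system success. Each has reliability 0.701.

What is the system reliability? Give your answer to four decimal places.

0.6535

R = Σ_{i=3}^{4} C(4,i) p^i (1−p)^{4−i} with p = 0.701
C(4,3)·0.701^3·0.299^1 = 0.411989
C(4,4)·0.701^4·0.299^0 = 0.241475
Sum = 0.6535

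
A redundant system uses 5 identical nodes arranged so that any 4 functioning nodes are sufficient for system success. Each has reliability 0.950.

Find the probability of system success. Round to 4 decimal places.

0.9774

R = Σ_{i=4}^{5} C(5,i) p^i (1−p)^{5−i} with p = 0.950
C(5,4)·0.950^4·0.050^1 = 0.203627
C(5,5)·0.950^5·0.050^0 = 0.773781
Sum = 0.9774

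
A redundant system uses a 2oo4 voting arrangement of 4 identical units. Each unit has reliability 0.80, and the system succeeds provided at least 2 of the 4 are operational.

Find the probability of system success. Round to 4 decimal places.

0.9728

R = Σ_{i=2}^{4} C(4,i) p^i (1−p)^{4−i} with p = 0.80
C(4,2)·0.80^2·0.20^2 = 0.153600
C(4,3)·0.80^3·0.20^1 = 0.409600
C(4,4)·0.80^4·0.20^0 = 0.409600
Sum = 0.9728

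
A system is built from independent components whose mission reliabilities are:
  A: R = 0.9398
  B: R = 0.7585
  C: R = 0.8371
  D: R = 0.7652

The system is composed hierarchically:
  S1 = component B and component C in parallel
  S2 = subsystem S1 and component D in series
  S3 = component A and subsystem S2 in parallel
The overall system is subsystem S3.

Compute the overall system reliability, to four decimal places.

Parallel (B and C): 1 − (1 − 0.758500)(1 − 0.837100) = 0.960660
Series ([0.960660] and D): 0.960660 × 0.765200 = 0.735097
Parallel (A and [0.735097]): 1 − (1 − 0.939800)(1 − 0.735097) = 0.9841

0.9841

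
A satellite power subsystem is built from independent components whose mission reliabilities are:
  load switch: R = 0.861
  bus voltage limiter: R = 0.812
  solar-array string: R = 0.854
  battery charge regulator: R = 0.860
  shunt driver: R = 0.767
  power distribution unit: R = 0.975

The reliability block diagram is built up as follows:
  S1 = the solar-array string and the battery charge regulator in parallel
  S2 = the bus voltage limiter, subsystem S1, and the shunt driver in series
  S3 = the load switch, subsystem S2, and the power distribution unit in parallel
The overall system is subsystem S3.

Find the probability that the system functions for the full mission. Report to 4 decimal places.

0.9986

Parallel (solar-array string and battery charge regulator): 1 − (1 − 0.854000)(1 − 0.860000) = 0.979560
Series (bus voltage limiter, [0.979560], and shunt driver): 0.812000 × 0.979560 × 0.767000 = 0.610074
Parallel (load switch, [0.610074], and power distribution unit): 1 − (1 − 0.861000)(1 − 0.610074)(1 − 0.975000) = 0.9986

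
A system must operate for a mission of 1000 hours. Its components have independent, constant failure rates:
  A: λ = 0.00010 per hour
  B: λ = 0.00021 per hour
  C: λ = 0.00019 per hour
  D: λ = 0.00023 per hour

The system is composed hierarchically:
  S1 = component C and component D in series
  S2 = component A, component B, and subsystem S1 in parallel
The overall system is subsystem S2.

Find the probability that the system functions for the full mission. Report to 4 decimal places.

R(A) = exp(−0.00010 × 1000) = 0.904837
R(B) = exp(−0.00021 × 1000) = 0.810584
R(C) = exp(−0.00019 × 1000) = 0.826959
R(D) = exp(−0.00023 × 1000) = 0.794534
Series (C and D): 0.826959 × 0.794534 = 0.657047
Parallel (A, B, and [0.657047]): 1 − (1 − 0.904837)(1 − 0.810584)(1 − 0.657047) = 0.9938

0.9938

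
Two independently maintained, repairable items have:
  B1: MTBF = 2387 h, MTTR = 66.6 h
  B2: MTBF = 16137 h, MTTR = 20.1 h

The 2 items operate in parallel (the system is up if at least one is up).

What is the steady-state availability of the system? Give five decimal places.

A(B1) = MTBF/(MTBF+MTTR) = 2387/(2387+66.6) = 0.972856
A(B2) = MTBF/(MTBF+MTTR) = 16137/(16137+20.1) = 0.998756
Parallel availability: 1 − (1 − 0.972856)(1 − 0.998756) = 0.99997

0.99997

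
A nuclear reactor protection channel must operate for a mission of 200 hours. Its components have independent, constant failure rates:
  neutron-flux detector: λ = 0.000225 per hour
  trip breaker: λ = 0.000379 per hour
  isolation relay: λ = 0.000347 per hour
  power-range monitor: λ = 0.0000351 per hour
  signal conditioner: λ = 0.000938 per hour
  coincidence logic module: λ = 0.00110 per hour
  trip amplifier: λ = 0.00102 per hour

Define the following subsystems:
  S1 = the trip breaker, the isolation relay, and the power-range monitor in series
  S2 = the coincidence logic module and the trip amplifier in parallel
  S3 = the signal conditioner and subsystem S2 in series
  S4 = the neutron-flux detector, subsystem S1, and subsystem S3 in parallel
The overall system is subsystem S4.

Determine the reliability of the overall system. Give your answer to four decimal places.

R(neutron-flux detector) = exp(−0.000225 × 200) = 0.955997
R(trip breaker) = exp(−0.000379 × 200) = 0.927002
R(isolation relay) = exp(−0.000347 × 200) = 0.932953
R(power-range monitor) = exp(−0.0000351 × 200) = 0.993005
R(signal conditioner) = exp(−0.000938 × 200) = 0.828946
R(coincidence logic module) = exp(−0.00110 × 200) = 0.802519
R(trip amplifier) = exp(−0.00102 × 200) = 0.815462
Series (trip breaker, isolation relay, and power-range monitor): 0.927002 × 0.932953 × 0.993005 = 0.858800
Parallel (coincidence logic module and trip amplifier): 1 − (1 − 0.802519)(1 − 0.815462) = 0.963557
Series (signal conditioner and [0.963557]): 0.828946 × 0.963557 = 0.798737
Parallel (neutron-flux detector, [0.858800], and [0.798737]): 1 − (1 − 0.955997)(1 − 0.858800)(1 − 0.798737) = 0.9987

0.9987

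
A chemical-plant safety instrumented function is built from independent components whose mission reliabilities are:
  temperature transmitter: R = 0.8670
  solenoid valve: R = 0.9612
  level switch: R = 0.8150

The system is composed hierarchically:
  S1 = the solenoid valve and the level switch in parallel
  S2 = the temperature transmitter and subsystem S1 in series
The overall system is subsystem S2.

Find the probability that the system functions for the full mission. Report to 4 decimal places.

0.8608

Parallel (solenoid valve and level switch): 1 − (1 − 0.961200)(1 − 0.815000) = 0.992822
Series (temperature transmitter and [0.992822]): 0.867000 × 0.992822 = 0.8608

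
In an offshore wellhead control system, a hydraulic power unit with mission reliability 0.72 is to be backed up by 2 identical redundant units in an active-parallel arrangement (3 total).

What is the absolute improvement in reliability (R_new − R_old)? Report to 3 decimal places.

R_before = 0.72
R_after = 1 − (1 − 0.72)^3 = 0.978
ΔR = 0.978 − 0.72 = 0.258

0.258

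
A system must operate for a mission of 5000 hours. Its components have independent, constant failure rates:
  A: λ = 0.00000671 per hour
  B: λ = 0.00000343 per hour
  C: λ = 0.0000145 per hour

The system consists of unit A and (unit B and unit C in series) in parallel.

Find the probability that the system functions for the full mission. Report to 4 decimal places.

R(A) = exp(−0.00000671 × 5000) = 0.967007
R(B) = exp(−0.00000343 × 5000) = 0.982996
R(C) = exp(−0.0000145 × 5000) = 0.930066
Series (B and C): 0.982996 × 0.930066 = 0.914251
Parallel (A and [0.914251]): 1 − (1 − 0.967007)(1 − 0.914251) = 0.9972

0.9972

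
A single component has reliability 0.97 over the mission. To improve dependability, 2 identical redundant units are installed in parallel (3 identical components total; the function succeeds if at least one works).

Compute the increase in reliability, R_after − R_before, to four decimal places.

R_before = 0.97
R_after = 1 − (1 − 0.97)^3 = 1.0000
ΔR = 1.0000 − 0.97 = 0.0300

0.0300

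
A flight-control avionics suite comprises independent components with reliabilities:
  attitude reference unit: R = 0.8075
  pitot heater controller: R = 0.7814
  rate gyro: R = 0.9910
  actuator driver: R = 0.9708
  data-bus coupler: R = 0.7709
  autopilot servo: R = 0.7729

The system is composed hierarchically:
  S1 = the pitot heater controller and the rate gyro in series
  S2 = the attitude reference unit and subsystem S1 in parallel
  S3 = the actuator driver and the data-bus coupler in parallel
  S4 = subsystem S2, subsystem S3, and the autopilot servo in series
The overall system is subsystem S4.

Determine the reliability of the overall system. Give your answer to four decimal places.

Series (pitot heater controller and rate gyro): 0.781400 × 0.991000 = 0.774367
Parallel (attitude reference unit and [0.774367]): 1 − (1 − 0.807500)(1 − 0.774367) = 0.956566
Parallel (actuator driver and data-bus coupler): 1 − (1 − 0.970800)(1 − 0.770900) = 0.993310
Series ([0.956566], [0.993310], and autopilot servo): 0.956566 × 0.993310 × 0.772900 = 0.7344

0.7344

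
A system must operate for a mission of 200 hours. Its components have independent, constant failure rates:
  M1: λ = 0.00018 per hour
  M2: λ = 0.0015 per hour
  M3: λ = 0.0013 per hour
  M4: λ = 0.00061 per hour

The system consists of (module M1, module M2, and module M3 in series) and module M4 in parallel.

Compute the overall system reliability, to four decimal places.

0.9484

R(M1) = exp(−0.00018 × 200) = 0.964640
R(M2) = exp(−0.0015 × 200) = 0.740818
R(M3) = exp(−0.0013 × 200) = 0.771052
R(M4) = exp(−0.00061 × 200) = 0.885148
Series (M1, M2, and M3): 0.964640 × 0.740818 × 0.771052 = 0.551011
Parallel ([0.551011] and M4): 1 − (1 − 0.551011)(1 − 0.885148) = 0.9484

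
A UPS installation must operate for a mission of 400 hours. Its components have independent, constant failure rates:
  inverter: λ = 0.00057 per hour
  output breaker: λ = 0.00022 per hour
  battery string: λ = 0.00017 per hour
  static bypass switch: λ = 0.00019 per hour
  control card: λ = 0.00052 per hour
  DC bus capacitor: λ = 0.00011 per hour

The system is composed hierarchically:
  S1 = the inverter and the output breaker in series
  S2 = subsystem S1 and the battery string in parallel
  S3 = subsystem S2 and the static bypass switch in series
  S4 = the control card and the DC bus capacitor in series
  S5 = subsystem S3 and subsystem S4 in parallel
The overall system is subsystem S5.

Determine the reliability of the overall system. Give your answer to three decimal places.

0.980

R(inverter) = exp(−0.00057 × 400) = 0.79612
R(output breaker) = exp(−0.00022 × 400) = 0.91576
R(battery string) = exp(−0.00017 × 400) = 0.93426
R(static bypass switch) = exp(−0.00019 × 400) = 0.92682
R(control card) = exp(−0.00052 × 400) = 0.81221
R(DC bus capacitor) = exp(−0.00011 × 400) = 0.95695
Series (inverter and output breaker): 0.79612 × 0.91576 = 0.72905
Parallel ([0.72905] and battery string): 1 − (1 − 0.72905)(1 − 0.93426) = 0.98219
Series ([0.98219] and static bypass switch): 0.98219 × 0.92682 = 0.91031
Series (control card and DC bus capacitor): 0.81221 × 0.95695 = 0.77724
Parallel ([0.91031] and [0.77724]): 1 − (1 − 0.91031)(1 − 0.77724) = 0.980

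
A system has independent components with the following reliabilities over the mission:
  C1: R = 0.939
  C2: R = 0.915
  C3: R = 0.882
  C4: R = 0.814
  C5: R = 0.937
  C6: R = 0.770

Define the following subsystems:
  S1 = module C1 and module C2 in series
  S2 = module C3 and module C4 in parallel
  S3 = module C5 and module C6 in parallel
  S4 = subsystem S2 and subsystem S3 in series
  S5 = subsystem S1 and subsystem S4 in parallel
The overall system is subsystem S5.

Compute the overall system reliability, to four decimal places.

Series (C1 and C2): 0.939000 × 0.915000 = 0.859185
Parallel (C3 and C4): 1 − (1 − 0.882000)(1 − 0.814000) = 0.978052
Parallel (C5 and C6): 1 − (1 − 0.937000)(1 − 0.770000) = 0.985510
Series ([0.978052] and [0.985510]): 0.978052 × 0.985510 = 0.963880
Parallel ([0.859185] and [0.963880]): 1 − (1 − 0.859185)(1 − 0.963880) = 0.9949

0.9949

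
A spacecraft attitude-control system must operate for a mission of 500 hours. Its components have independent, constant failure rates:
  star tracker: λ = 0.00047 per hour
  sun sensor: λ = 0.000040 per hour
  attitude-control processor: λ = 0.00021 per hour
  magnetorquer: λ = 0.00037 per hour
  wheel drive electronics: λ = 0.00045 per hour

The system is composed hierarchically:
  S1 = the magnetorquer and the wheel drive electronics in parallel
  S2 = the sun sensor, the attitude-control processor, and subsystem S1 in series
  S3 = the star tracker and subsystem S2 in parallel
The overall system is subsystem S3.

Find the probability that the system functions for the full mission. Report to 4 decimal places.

0.9691

R(star tracker) = exp(−0.00047 × 500) = 0.790571
R(sun sensor) = exp(−0.000040 × 500) = 0.980199
R(attitude-control processor) = exp(−0.00021 × 500) = 0.900325
R(magnetorquer) = exp(−0.00037 × 500) = 0.831104
R(wheel drive electronics) = exp(−0.00045 × 500) = 0.798516
Parallel (magnetorquer and wheel drive electronics): 1 − (1 − 0.831104)(1 − 0.798516) = 0.965970
Series (sun sensor, attitude-control processor, and [0.965970]): 0.980199 × 0.900325 × 0.965970 = 0.852466
Parallel (star tracker and [0.852466]): 1 − (1 − 0.790571)(1 − 0.852466) = 0.9691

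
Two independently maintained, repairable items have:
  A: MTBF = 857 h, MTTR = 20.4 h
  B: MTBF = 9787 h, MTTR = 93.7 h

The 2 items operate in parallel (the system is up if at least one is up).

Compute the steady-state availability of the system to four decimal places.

A(A) = MTBF/(MTBF+MTTR) = 857/(857+20.4) = 0.976749
A(B) = MTBF/(MTBF+MTTR) = 9787/(9787+93.7) = 0.990517
Parallel availability: 1 − (1 − 0.976749)(1 − 0.990517) = 0.9998

0.9998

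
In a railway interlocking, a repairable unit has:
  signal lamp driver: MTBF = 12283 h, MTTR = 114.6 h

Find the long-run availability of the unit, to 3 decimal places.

0.991

A(signal lamp driver) = MTBF/(MTBF+MTTR) = 12283/(12283+114.6) = 0.991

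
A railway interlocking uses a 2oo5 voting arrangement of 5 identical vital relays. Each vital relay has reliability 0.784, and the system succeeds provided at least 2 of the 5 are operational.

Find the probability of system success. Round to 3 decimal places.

R = Σ_{i=2}^{5} C(5,i) p^i (1−p)^{5−i} with p = 0.784
C(5,2)·0.784^2·0.216^3 = 0.06194
C(5,3)·0.784^3·0.216^2 = 0.22483
C(5,4)·0.784^4·0.216^1 = 0.40803
C(5,5)·0.784^5·0.216^0 = 0.29620
Sum = 0.991

0.991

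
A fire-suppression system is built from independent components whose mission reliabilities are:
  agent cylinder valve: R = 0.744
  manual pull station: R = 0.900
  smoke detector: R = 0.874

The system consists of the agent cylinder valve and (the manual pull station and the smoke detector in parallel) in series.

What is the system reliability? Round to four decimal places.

Parallel (manual pull station and smoke detector): 1 − (1 − 0.900000)(1 − 0.874000) = 0.987400
Series (agent cylinder valve and [0.987400]): 0.744000 × 0.987400 = 0.7346

0.7346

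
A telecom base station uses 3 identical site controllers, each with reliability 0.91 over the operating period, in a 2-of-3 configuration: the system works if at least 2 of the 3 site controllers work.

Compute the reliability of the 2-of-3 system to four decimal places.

0.9772

R = Σ_{i=2}^{3} C(3,i) p^i (1−p)^{3−i} with p = 0.91
C(3,2)·0.91^2·0.09^1 = 0.223587
C(3,3)·0.91^3·0.09^0 = 0.753571
Sum = 0.9772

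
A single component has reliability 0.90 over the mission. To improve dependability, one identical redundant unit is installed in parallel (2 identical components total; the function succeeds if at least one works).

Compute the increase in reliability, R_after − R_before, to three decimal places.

0.090

R_before = 0.90
R_after = 1 − (1 − 0.90)^2 = 0.990
ΔR = 0.990 − 0.90 = 0.090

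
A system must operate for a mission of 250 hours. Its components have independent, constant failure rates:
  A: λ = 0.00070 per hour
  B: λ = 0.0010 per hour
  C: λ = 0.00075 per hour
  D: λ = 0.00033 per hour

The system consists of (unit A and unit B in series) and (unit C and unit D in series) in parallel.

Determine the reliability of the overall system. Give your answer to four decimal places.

0.9181

R(A) = exp(−0.00070 × 250) = 0.839457
R(B) = exp(−0.0010 × 250) = 0.778801
R(C) = exp(−0.00075 × 250) = 0.829029
R(D) = exp(−0.00033 × 250) = 0.920811
Series (A and B): 0.839457 × 0.778801 = 0.653770
Series (C and D): 0.829029 × 0.920811 = 0.763379
Parallel ([0.653770] and [0.763379]): 1 − (1 − 0.653770)(1 − 0.763379) = 0.9181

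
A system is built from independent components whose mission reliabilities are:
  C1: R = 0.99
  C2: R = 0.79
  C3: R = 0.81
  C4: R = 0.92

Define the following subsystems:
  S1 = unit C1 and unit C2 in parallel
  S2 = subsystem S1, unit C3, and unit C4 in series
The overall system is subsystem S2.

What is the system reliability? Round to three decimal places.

Parallel (C1 and C2): 1 − (1 − 0.99000)(1 − 0.79000) = 0.99790
Series ([0.99790], C3, and C4): 0.99790 × 0.81000 × 0.92000 = 0.744

0.744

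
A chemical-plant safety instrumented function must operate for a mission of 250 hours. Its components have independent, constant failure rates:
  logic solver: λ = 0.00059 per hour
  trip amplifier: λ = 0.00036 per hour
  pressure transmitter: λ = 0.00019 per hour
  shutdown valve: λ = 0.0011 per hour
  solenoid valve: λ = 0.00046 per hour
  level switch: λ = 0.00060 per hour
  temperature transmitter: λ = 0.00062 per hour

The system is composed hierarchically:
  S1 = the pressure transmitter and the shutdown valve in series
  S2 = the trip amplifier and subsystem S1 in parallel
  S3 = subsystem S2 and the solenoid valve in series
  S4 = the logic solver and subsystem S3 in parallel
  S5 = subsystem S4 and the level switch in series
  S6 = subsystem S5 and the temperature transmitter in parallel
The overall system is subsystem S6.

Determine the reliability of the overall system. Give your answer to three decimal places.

R(logic solver) = exp(−0.00059 × 250) = 0.86286
R(trip amplifier) = exp(−0.00036 × 250) = 0.91393
R(pressure transmitter) = exp(−0.00019 × 250) = 0.95361
R(shutdown valve) = exp(−0.0011 × 250) = 0.75957
R(solenoid valve) = exp(−0.00046 × 250) = 0.89137
R(level switch) = exp(−0.00060 × 250) = 0.86071
R(temperature transmitter) = exp(−0.00062 × 250) = 0.85642
Series (pressure transmitter and shutdown valve): 0.95361 × 0.75957 = 0.72433
Parallel (trip amplifier and [0.72433]): 1 − (1 − 0.91393)(1 − 0.72433) = 0.97627
Series ([0.97627] and solenoid valve): 0.97627 × 0.89137 = 0.87022
Parallel (logic solver and [0.87022]): 1 − (1 − 0.86286)(1 − 0.87022) = 0.98220
Series ([0.98220] and level switch): 0.98220 × 0.86071 = 0.84539
Parallel ([0.84539] and temperature transmitter): 1 − (1 − 0.84539)(1 − 0.85642) = 0.978

0.978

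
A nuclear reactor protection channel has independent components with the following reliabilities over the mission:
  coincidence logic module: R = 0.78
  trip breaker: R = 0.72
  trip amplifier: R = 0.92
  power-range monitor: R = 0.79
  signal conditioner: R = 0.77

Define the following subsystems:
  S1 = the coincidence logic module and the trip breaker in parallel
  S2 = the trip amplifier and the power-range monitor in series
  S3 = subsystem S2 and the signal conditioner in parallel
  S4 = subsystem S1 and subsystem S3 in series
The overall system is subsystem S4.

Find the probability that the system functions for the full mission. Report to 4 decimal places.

0.8794

Parallel (coincidence logic module and trip breaker): 1 − (1 − 0.780000)(1 − 0.720000) = 0.938400
Series (trip amplifier and power-range monitor): 0.920000 × 0.790000 = 0.726800
Parallel ([0.726800] and signal conditioner): 1 − (1 − 0.726800)(1 − 0.770000) = 0.937164
Series ([0.938400] and [0.937164]): 0.938400 × 0.937164 = 0.8794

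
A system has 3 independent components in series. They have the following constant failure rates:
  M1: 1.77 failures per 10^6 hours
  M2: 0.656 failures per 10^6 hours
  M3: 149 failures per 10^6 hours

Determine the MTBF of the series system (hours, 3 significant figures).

6600

Series of exponential components: λ_sys = Σ λ_i
λ_sys = 0.00000177 + 0.000000656 + 0.000149 = 1.5143e-04 /h
MTBF = 1 / λ_sys = 6600 h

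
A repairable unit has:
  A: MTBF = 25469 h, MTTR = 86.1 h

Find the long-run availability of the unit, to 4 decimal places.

A(A) = MTBF/(MTBF+MTTR) = 25469/(25469+86.1) = 0.9966

0.9966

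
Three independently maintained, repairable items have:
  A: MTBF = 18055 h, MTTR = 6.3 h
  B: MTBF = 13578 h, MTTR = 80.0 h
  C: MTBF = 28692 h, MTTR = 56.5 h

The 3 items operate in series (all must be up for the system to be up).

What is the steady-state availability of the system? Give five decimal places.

0.99184

A(A) = MTBF/(MTBF+MTTR) = 18055/(18055+6.3) = 0.999651
A(B) = MTBF/(MTBF+MTTR) = 13578/(13578+80.0) = 0.994143
A(C) = MTBF/(MTBF+MTTR) = 28692/(28692+56.5) = 0.998035
Series availability: 0.999651 × 0.994143 × 0.998035 = 0.99184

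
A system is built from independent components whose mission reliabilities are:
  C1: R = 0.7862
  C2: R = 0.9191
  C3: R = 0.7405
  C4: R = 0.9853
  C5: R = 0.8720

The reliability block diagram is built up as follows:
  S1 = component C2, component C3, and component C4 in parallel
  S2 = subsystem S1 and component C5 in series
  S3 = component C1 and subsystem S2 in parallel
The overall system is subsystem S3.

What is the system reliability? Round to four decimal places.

Parallel (C2, C3, and C4): 1 − (1 − 0.919100)(1 − 0.740500)(1 − 0.985300) = 0.999691
Series ([0.999691] and C5): 0.999691 × 0.872000 = 0.871731
Parallel (C1 and [0.871731]): 1 − (1 − 0.786200)(1 − 0.871731) = 0.9726

0.9726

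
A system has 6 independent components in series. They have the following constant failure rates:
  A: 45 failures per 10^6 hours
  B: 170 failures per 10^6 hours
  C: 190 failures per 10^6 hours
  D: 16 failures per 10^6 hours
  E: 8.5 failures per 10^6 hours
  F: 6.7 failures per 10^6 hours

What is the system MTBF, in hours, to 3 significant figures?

Series of exponential components: λ_sys = Σ λ_i
λ_sys = 0.000045 + 0.00017 + 0.00019 + 0.000016 + 0.0000085 + 0.0000067 = 4.3620e-04 /h
MTBF = 1 / λ_sys = 2290 h

2290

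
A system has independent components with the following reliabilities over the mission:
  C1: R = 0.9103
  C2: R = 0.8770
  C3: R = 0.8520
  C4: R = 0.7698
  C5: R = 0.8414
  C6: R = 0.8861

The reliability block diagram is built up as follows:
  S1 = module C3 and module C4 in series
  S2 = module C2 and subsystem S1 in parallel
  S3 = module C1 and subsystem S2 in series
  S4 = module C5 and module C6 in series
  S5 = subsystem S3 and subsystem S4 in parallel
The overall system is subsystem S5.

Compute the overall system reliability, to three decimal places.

Series (C3 and C4): 0.85200 × 0.76980 = 0.65587
Parallel (C2 and [0.65587]): 1 − (1 − 0.87700)(1 − 0.65587) = 0.95767
Series (C1 and [0.95767]): 0.91030 × 0.95767 = 0.87177
Series (C5 and C6): 0.84140 × 0.88610 = 0.74556
Parallel ([0.87177] and [0.74556]): 1 − (1 − 0.87177)(1 − 0.74556) = 0.967

0.967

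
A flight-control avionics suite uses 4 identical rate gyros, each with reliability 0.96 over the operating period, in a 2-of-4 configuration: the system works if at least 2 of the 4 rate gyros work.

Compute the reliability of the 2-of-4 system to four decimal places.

0.9998

R = Σ_{i=2}^{4} C(4,i) p^i (1−p)^{4−i} with p = 0.96
C(4,2)·0.96^2·0.04^2 = 0.008847
C(4,3)·0.96^3·0.04^1 = 0.141558
C(4,4)·0.96^4·0.04^0 = 0.849347
Sum = 0.9998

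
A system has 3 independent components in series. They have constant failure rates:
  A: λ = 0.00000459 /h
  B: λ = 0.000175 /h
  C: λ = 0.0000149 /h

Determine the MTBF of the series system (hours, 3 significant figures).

Series of exponential components: λ_sys = Σ λ_i
λ_sys = 0.00000459 + 0.000175 + 0.0000149 = 1.9449e-04 /h
MTBF = 1 / λ_sys = 5140 h

5140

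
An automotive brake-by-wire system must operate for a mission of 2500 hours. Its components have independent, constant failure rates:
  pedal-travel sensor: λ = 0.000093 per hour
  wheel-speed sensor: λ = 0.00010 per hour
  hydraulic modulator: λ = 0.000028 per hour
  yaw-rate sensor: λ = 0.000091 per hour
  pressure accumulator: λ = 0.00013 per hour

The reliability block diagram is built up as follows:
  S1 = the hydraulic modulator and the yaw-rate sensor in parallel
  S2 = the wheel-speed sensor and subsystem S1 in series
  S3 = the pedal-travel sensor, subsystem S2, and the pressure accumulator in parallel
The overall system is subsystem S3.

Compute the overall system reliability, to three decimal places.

R(pedal-travel sensor) = exp(−0.000093 × 2500) = 0.79255
R(wheel-speed sensor) = exp(−0.00010 × 2500) = 0.77880
R(hydraulic modulator) = exp(−0.000028 × 2500) = 0.93239
R(yaw-rate sensor) = exp(−0.000091 × 2500) = 0.79652
R(pressure accumulator) = exp(−0.00013 × 2500) = 0.72253
Parallel (hydraulic modulator and yaw-rate sensor): 1 − (1 − 0.93239)(1 − 0.79652) = 0.98624
Series (wheel-speed sensor and [0.98624]): 0.77880 × 0.98624 = 0.76808
Parallel (pedal-travel sensor, [0.76808], and pressure accumulator): 1 − (1 − 0.79255)(1 − 0.76808)(1 − 0.72253) = 0.987

0.987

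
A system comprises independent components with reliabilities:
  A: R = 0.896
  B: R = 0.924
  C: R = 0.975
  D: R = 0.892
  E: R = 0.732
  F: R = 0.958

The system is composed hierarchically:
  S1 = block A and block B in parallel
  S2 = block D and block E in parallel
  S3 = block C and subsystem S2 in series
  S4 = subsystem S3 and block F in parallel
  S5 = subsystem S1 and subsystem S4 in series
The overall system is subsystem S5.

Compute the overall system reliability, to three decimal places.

0.990

Parallel (A and B): 1 − (1 − 0.89600)(1 − 0.92400) = 0.99210
Parallel (D and E): 1 − (1 − 0.89200)(1 − 0.73200) = 0.97106
Series (C and [0.97106]): 0.97500 × 0.97106 = 0.94678
Parallel ([0.94678] and F): 1 − (1 − 0.94678)(1 − 0.95800) = 0.99776
Series ([0.99210] and [0.99776]): 0.99210 × 0.99776 = 0.990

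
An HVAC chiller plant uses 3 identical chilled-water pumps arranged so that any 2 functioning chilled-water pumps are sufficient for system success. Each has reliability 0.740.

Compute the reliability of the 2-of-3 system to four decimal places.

R = Σ_{i=2}^{3} C(3,i) p^i (1−p)^{3−i} with p = 0.740
C(3,2)·0.740^2·0.260^1 = 0.427128
C(3,3)·0.740^3·0.260^0 = 0.405224
Sum = 0.8324

0.8324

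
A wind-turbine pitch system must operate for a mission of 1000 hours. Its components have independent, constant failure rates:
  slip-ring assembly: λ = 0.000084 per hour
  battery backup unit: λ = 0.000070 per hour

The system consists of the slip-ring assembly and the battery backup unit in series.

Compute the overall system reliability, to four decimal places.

0.8573

R(slip-ring assembly) = exp(−0.000084 × 1000) = 0.919431
R(battery backup unit) = exp(−0.000070 × 1000) = 0.932394
Series (slip-ring assembly and battery backup unit): 0.919431 × 0.932394 = 0.8573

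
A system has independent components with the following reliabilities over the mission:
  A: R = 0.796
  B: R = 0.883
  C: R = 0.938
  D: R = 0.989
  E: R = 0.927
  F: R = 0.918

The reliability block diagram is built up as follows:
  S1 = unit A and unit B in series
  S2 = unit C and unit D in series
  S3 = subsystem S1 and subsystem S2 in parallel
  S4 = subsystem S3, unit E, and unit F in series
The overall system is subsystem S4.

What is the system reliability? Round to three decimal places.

0.833

Series (A and B): 0.79600 × 0.88300 = 0.70287
Series (C and D): 0.93800 × 0.98900 = 0.92768
Parallel ([0.70287] and [0.92768]): 1 − (1 − 0.70287)(1 − 0.92768) = 0.97851
Series ([0.97851], E, and F): 0.97851 × 0.92700 × 0.91800 = 0.833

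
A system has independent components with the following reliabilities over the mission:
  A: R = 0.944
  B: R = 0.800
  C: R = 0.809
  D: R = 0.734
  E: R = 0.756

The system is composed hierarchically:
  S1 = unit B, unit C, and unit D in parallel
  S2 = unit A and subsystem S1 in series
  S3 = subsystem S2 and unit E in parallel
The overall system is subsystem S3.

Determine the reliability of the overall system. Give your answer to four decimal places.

0.9840

Parallel (B, C, and D): 1 − (1 − 0.800000)(1 − 0.809000)(1 − 0.734000) = 0.989839
Series (A and [0.989839]): 0.944000 × 0.989839 = 0.934408
Parallel ([0.934408] and E): 1 − (1 − 0.934408)(1 − 0.756000) = 0.9840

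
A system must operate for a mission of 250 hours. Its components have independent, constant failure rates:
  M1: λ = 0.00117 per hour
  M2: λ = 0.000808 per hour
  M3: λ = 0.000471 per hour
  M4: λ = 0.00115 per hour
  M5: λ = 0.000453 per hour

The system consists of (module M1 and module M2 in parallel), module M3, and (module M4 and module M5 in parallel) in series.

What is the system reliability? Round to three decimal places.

R(M1) = exp(−0.00117 × 250) = 0.74640
R(M2) = exp(−0.000808 × 250) = 0.81709
R(M3) = exp(−0.000471 × 250) = 0.88892
R(M4) = exp(−0.00115 × 250) = 0.75014
R(M5) = exp(−0.000453 × 250) = 0.89293
Parallel (M1 and M2): 1 − (1 − 0.74640)(1 − 0.81709) = 0.95361
Parallel (M4 and M5): 1 − (1 − 0.75014)(1 − 0.89293) = 0.97325
Series ([0.95361], M3, and [0.97325]): 0.95361 × 0.88892 × 0.97325 = 0.825

0.825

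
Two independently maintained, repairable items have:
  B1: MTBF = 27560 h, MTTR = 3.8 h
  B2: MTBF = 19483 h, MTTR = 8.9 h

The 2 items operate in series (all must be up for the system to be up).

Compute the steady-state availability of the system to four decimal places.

A(B1) = MTBF/(MTBF+MTTR) = 27560/(27560+3.8) = 0.999862
A(B2) = MTBF/(MTBF+MTTR) = 19483/(19483+8.9) = 0.999543
Series availability: 0.999862 × 0.999543 = 0.9994

0.9994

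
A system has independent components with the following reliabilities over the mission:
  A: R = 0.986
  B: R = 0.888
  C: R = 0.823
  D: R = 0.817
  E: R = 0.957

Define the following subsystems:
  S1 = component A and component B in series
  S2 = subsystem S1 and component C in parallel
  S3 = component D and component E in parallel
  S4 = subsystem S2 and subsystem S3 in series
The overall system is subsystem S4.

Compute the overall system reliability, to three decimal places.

0.970

Series (A and B): 0.98600 × 0.88800 = 0.87557
Parallel ([0.87557] and C): 1 − (1 − 0.87557)(1 − 0.82300) = 0.97798
Parallel (D and E): 1 − (1 − 0.81700)(1 − 0.95700) = 0.99213
Series ([0.97798] and [0.99213]): 0.97798 × 0.99213 = 0.970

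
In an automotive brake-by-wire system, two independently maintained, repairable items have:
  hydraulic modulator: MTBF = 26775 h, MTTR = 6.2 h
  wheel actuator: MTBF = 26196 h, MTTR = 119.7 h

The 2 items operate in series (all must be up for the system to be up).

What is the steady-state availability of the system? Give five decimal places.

0.99522

A(hydraulic modulator) = MTBF/(MTBF+MTTR) = 26775/(26775+6.2) = 0.999768
A(wheel actuator) = MTBF/(MTBF+MTTR) = 26196/(26196+119.7) = 0.995451
Series availability: 0.999768 × 0.995451 = 0.99522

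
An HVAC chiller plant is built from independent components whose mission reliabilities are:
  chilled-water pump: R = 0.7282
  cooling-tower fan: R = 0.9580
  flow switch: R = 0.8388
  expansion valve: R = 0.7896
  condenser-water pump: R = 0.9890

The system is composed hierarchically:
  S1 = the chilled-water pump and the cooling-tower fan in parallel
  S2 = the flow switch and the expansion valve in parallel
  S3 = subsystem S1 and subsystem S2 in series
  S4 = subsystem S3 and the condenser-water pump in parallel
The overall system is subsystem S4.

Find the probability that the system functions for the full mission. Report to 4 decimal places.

0.9995

Parallel (chilled-water pump and cooling-tower fan): 1 − (1 − 0.728200)(1 − 0.958000) = 0.988584
Parallel (flow switch and expansion valve): 1 − (1 − 0.838800)(1 − 0.789600) = 0.966084
Series ([0.988584] and [0.966084]): 0.988584 × 0.966084 = 0.955055
Parallel ([0.955055] and condenser-water pump): 1 − (1 − 0.955055)(1 − 0.989000) = 0.9995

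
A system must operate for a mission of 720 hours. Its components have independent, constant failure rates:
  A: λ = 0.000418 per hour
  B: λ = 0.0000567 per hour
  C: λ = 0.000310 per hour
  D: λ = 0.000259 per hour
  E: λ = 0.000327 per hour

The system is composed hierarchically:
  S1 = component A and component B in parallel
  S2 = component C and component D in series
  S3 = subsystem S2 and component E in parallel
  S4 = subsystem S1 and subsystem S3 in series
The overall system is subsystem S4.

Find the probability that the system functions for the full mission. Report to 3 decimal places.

0.920

R(A) = exp(−0.000418 × 720) = 0.74011
R(B) = exp(−0.0000567 × 720) = 0.96000
R(C) = exp(−0.000310 × 720) = 0.79995
R(D) = exp(−0.000259 × 720) = 0.82988
R(E) = exp(−0.000327 × 720) = 0.79022
Parallel (A and B): 1 − (1 − 0.74011)(1 − 0.96000) = 0.98960
Series (C and D): 0.79995 × 0.82988 = 0.66386
Parallel ([0.66386] and E): 1 − (1 − 0.66386)(1 − 0.79022) = 0.92948
Series ([0.98960] and [0.92948]): 0.98960 × 0.92948 = 0.920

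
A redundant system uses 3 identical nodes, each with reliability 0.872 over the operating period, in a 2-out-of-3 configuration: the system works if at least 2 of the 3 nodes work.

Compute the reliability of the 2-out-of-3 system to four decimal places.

R = Σ_{i=2}^{3} C(3,i) p^i (1−p)^{3−i} with p = 0.872
C(3,2)·0.872^2·0.128^1 = 0.291987
C(3,3)·0.872^3·0.128^0 = 0.663055
Sum = 0.9550

0.9550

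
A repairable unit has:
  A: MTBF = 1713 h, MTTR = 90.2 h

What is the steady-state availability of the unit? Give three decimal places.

A(A) = MTBF/(MTBF+MTTR) = 1713/(1713+90.2) = 0.950

0.950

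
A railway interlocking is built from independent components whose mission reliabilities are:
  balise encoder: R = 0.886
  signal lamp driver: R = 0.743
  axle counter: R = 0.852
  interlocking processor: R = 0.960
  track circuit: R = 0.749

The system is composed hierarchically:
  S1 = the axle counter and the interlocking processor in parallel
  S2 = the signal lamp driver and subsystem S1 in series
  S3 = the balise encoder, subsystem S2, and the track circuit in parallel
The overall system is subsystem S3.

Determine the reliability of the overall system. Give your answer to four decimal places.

0.9925

Parallel (axle counter and interlocking processor): 1 − (1 − 0.852000)(1 − 0.960000) = 0.994080
Series (signal lamp driver and [0.994080]): 0.743000 × 0.994080 = 0.738601
Parallel (balise encoder, [0.738601], and track circuit): 1 − (1 − 0.886000)(1 − 0.738601)(1 − 0.749000) = 0.9925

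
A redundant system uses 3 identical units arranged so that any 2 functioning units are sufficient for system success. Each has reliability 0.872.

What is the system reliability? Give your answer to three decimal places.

R = Σ_{i=2}^{3} C(3,i) p^i (1−p)^{3−i} with p = 0.872
C(3,2)·0.872^2·0.128^1 = 0.29199
C(3,3)·0.872^3·0.128^0 = 0.66305
Sum = 0.955

0.955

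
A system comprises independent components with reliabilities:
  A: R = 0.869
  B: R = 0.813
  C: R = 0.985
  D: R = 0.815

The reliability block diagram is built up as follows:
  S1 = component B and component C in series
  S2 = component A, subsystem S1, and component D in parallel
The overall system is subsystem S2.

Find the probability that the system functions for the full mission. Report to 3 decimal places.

0.995

Series (B and C): 0.81300 × 0.98500 = 0.80081
Parallel (A, [0.80081], and D): 1 − (1 − 0.86900)(1 − 0.80081)(1 − 0.81500) = 0.995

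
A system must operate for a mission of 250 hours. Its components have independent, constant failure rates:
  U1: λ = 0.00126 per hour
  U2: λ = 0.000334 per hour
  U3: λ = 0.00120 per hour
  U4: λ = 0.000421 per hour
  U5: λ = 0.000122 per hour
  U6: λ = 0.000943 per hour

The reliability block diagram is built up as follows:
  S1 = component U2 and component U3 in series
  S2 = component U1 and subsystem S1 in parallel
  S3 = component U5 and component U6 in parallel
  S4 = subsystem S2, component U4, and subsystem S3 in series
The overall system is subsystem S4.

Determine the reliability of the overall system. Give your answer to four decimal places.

R(U1) = exp(−0.00126 × 250) = 0.729789
R(U2) = exp(−0.000334 × 250) = 0.919891
R(U3) = exp(−0.00120 × 250) = 0.740818
R(U4) = exp(−0.000421 × 250) = 0.900099
R(U5) = exp(−0.000122 × 250) = 0.969960
R(U6) = exp(−0.000943 × 250) = 0.789978
Series (U2 and U3): 0.919891 × 0.740818 = 0.681472
Parallel (U1 and [0.681472]): 1 − (1 − 0.729789)(1 − 0.681472) = 0.913930
Parallel (U5 and U6): 1 − (1 − 0.969960)(1 − 0.789978) = 0.993691
Series ([0.913930], U4, and [0.993691]): 0.913930 × 0.900099 × 0.993691 = 0.8174

0.8174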